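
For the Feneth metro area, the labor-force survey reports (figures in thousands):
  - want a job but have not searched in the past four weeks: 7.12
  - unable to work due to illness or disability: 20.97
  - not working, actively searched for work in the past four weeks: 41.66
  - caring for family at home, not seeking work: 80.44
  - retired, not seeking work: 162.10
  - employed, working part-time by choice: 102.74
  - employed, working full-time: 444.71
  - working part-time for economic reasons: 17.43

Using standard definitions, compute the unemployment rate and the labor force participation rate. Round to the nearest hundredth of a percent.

Employed = 102.74 + 444.71 + 17.43 = 564.88 thousand (anyone who worked, including part-time for economic reasons, counts as employed).
Unemployed = 41.66 thousand.
Labor force = 564.88 + 41.66 = 606.54 thousand.
Not in labor force = 7.12 + 20.97 + 80.44 + 162.10 = 270.63 thousand (those not working and not actively searching are outside the labor force — including those who want a job but have given up searching).
Civilian working-age population = 606.54 + 270.63 = 877.17 thousand.
Unemployment rate = 41.66 / 606.54 = 6.87%.
Labor force participation rate = 606.54 / 877.17 = 69.15%.

Unemployment rate ≈ 6.87%; labor force participation rate ≈ 69.15%.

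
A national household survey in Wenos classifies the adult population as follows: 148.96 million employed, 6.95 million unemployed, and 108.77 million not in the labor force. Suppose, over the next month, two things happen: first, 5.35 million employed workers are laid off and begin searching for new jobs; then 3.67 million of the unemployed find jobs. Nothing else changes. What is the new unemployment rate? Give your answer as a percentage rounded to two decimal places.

New unemployment rate ≈ 5.54%.

Initially, labor force = 148.96 + 6.95 = 155.91 million, so u = 6.95/155.91 = 4.46%.
After the first change, employed falls and unemployed rises by 5.35; labor force unchanged → E = 143.61, U = 12.30, labor force = 155.91 million.
After the second change, unemployed falls and employed rises by 3.67; labor force unchanged → E = 147.28, U = 8.63, labor force = 155.91 million.
New unemployment rate = 8.63 / 155.91 = 5.54%.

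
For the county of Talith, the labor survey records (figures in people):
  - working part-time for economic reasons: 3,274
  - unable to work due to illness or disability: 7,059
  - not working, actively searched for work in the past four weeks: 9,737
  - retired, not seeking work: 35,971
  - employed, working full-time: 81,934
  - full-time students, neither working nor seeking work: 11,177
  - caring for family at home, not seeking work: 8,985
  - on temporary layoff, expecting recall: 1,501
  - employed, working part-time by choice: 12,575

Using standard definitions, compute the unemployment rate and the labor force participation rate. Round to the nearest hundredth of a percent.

Unemployment rate ≈ 10.31%; labor force participation rate ≈ 63.31%.

Employed = 3,274 + 81,934 + 12,575 = 97,783 (anyone who worked, including part-time for economic reasons, counts as employed).
Unemployed = 9,737 + 1,501 = 11,238 (jobless and actively searching, or on temporary layoff).
Labor force = 97,783 + 11,238 = 109,021.
Not in labor force = 7,059 + 35,971 + 11,177 + 8,985 = 63,192 (those not working and not actively searching are outside the labor force).
Civilian working-age population = 109,021 + 63,192 = 172,213.
Unemployment rate = 11,238 / 109,021 = 10.31%.
Labor force participation rate = 109,021 / 172,213 = 63.31%.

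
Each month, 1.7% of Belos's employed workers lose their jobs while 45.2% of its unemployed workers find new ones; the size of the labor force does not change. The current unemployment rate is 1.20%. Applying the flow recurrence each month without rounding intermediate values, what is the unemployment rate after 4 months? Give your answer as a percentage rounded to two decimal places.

Unemployment rate after four months ≈ 3.43%.

With a fixed labor force, u_{t+1} = u_t + s·(1−u_t) − f·u_t = u_t·(1−s−f) + s.
Here 1−s−f = 0.531 and s = 0.017.
u_1 = 0.012000 × 0.531 + 0.017 = 0.023372.
u_2 = 0.023372 × 0.531 + 0.017 = 0.029411.
u_3 = 0.029411 × 0.531 + 0.017 = 0.032617.
u_4 = 0.032617 × 0.531 + 0.017 = 0.034320.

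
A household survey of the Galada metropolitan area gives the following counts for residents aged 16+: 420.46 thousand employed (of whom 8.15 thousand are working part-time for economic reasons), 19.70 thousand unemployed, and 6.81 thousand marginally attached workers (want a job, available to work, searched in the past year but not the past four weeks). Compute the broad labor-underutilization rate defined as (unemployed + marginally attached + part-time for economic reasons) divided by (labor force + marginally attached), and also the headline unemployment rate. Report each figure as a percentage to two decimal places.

Labor force = 420.46 + 19.70 = 440.16 thousand.
Numerator = 19.70 + 6.81 + 8.15 = 34.66 thousand.
Denominator = 440.16 + 6.81 = 446.97 thousand.
Broad rate = 34.66 / 446.97 = 7.75%.
Headline unemployment rate = 19.70 / 440.16 = 4.48%.

Broad underutilization rate ≈ 7.75%; headline unemployment rate ≈ 4.48%.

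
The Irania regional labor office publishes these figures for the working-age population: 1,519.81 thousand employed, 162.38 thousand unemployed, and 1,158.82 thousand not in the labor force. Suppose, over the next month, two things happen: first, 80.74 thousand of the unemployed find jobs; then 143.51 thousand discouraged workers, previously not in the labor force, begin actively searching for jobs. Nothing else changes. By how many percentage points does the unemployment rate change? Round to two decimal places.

Initially, labor force = 1,519.81 + 162.38 = 1,682.19 thousand, so u = 162.38/1,682.19 = 9.65%.
After the first change, unemployed falls and employed rises by 80.74; labor force unchanged → E = 1,600.55, U = 81.64, labor force = 1,682.19 thousand.
After the second change, unemployed and labor force both rise by 143.51 → E = 1,600.55, U = 225.15, labor force = 1,825.70 thousand.
New unemployment rate = 225.15 / 1,825.70 = 12.33%.
Change = 12.33% − 9.65% = +2.68 percentage points.

The unemployment rate changes by +2.68 percentage points.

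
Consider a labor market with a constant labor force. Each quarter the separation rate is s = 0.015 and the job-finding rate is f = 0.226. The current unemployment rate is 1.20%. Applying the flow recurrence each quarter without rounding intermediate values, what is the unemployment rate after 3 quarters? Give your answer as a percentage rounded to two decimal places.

Unemployment rate after three quarters ≈ 4.03%.

With a fixed labor force, u_{t+1} = u_t + s·(1−u_t) − f·u_t = u_t·(1−s−f) + s.
Here 1−s−f = 0.759 and s = 0.015.
u_1 = 0.012000 × 0.759 + 0.015 = 0.024108.
u_2 = 0.024108 × 0.759 + 0.015 = 0.033298.
u_3 = 0.033298 × 0.759 + 0.015 = 0.040273.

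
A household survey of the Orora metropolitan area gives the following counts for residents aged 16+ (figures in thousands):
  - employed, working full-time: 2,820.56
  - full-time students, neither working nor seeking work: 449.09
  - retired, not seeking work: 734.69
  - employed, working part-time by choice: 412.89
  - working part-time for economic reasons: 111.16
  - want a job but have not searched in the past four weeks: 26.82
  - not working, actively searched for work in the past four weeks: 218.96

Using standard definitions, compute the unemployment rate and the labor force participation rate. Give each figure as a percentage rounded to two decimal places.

Unemployment rate ≈ 6.14%; labor force participation rate ≈ 74.64%.

Employed = 2,820.56 + 412.89 + 111.16 = 3,344.61 thousand (anyone who worked, including part-time for economic reasons, counts as employed).
Unemployed = 218.96 thousand.
Labor force = 3,344.61 + 218.96 = 3,563.57 thousand.
Not in labor force = 449.09 + 734.69 + 26.82 = 1,210.60 thousand (those not working and not actively searching are outside the labor force — including those who want a job but have given up searching).
Civilian working-age population = 3,563.57 + 1,210.60 = 4,774.17 thousand.
Unemployment rate = 218.96 / 3,563.57 = 6.14%.
Labor force participation rate = 3,563.57 / 4,774.17 = 74.64%.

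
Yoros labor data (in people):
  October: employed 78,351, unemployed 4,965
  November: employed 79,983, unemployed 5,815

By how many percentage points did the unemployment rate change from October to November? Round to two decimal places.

The unemployment rate changed by +0.82 percentage points.

October: labor force = 78,351 + 4,965 = 83,316; u = 4,965/83,316 = 5.96%.
November: labor force = 79,983 + 5,815 = 85,798; u = 5,815/85,798 = 6.78%.
Change = 6.78% − 5.96% = +0.82 pp.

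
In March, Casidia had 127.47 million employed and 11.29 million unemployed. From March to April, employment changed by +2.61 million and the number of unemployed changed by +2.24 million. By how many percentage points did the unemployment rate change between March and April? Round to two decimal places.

The unemployment rate changed by +1.28 percentage points.

March: labor force = 127.47 + 11.29 = 138.76; u = 11.29/138.76 = 8.14%.
April: labor force = 130.08 + 13.53 = 143.61; u = 13.53/143.61 = 9.42%.
Change = 9.42% − 8.14% = +1.28 pp.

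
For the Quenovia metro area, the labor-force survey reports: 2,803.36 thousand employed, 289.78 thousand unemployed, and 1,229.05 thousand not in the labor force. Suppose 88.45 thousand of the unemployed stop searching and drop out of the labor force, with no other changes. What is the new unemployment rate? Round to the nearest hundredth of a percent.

Initially, labor force = 2,803.36 + 289.78 = 3,093.14 thousand, so u = 289.78/3,093.14 = 9.37%.
After the change, unemployed and labor force both fall by 88.45 → E = 2,803.36, U = 201.33, labor force = 3,004.69 thousand.
New unemployment rate = 201.33 / 3,004.69 = 6.70%.

New unemployment rate ≈ 6.70%.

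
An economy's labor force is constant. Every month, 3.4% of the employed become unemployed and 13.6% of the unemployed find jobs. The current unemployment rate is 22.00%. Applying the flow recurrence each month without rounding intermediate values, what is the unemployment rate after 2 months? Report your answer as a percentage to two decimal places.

Unemployment rate after two months ≈ 21.38%.

With a fixed labor force, u_{t+1} = u_t + s·(1−u_t) − f·u_t = u_t·(1−s−f) + s.
Here 1−s−f = 0.830 and s = 0.034.
u_1 = 0.220000 × 0.830 + 0.034 = 0.216600.
u_2 = 0.216600 × 0.830 + 0.034 = 0.213778.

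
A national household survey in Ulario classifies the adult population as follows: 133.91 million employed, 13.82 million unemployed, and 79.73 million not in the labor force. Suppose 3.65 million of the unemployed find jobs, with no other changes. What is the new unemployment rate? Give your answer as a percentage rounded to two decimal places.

New unemployment rate ≈ 6.88%.

Initially, labor force = 133.91 + 13.82 = 147.73 million, so u = 13.82/147.73 = 9.35%.
After the change, unemployed falls and employed rises by 3.65; labor force unchanged → E = 137.56, U = 10.17, labor force = 147.73 million.
New unemployment rate = 10.17 / 147.73 = 6.88%.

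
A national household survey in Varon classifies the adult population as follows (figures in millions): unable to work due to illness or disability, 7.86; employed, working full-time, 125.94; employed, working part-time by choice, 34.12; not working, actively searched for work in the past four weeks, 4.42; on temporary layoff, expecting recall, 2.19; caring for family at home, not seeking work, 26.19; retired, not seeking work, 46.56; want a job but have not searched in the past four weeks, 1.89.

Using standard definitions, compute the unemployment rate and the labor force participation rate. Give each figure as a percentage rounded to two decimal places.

Unemployment rate ≈ 3.97%; labor force participation rate ≈ 66.89%.

Employed = 125.94 + 34.12 = 160.06 million.
Unemployed = 4.42 + 2.19 = 6.61 million (jobless and actively searching, or on temporary layoff).
Labor force = 160.06 + 6.61 = 166.67 million.
Not in labor force = 7.86 + 26.19 + 46.56 + 1.89 = 82.50 million (those not working and not actively searching are outside the labor force — including those who want a job but have given up searching).
Civilian working-age population = 166.67 + 82.50 = 249.17 million.
Unemployment rate = 6.61 / 166.67 = 3.97%.
Labor force participation rate = 166.67 / 249.17 = 66.89%.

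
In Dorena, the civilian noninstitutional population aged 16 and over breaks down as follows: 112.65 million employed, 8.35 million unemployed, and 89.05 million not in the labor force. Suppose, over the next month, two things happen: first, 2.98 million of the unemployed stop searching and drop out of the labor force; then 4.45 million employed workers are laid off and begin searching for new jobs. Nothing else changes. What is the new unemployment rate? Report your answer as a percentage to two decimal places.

Initially, labor force = 112.65 + 8.35 = 121.00 million, so u = 8.35/121.00 = 6.90%.
After the first change, unemployed and labor force both fall by 2.98 → E = 112.65, U = 5.37, labor force = 118.02 million.
After the second change, employed falls and unemployed rises by 4.45; labor force unchanged → E = 108.20, U = 9.82, labor force = 118.02 million.
New unemployment rate = 9.82 / 118.02 = 8.32%.

New unemployment rate ≈ 8.32%.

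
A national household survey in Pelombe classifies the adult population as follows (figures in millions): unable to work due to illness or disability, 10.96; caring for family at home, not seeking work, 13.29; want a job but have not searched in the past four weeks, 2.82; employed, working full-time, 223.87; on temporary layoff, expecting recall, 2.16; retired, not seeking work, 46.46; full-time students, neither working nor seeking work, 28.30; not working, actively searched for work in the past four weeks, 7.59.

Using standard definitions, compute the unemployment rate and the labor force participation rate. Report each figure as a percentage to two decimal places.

Unemployment rate ≈ 4.17%; labor force participation rate ≈ 69.64%.

Employed = 223.87 million.
Unemployed = 2.16 + 7.59 = 9.75 million (jobless and actively searching, or on temporary layoff).
Labor force = 223.87 + 9.75 = 233.62 million.
Not in labor force = 10.96 + 13.29 + 2.82 + 46.46 + 28.30 = 101.83 million (those not working and not actively searching are outside the labor force — including those who want a job but have given up searching).
Civilian working-age population = 233.62 + 101.83 = 335.45 million.
Unemployment rate = 9.75 / 233.62 = 4.17%.
Labor force participation rate = 233.62 / 335.45 = 69.64%.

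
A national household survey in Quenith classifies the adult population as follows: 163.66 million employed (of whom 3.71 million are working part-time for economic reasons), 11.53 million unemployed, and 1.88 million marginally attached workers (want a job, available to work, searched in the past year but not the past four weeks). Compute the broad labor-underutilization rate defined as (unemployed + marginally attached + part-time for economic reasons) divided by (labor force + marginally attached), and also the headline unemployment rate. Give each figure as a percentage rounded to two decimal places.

Broad underutilization rate ≈ 9.67%; headline unemployment rate ≈ 6.58%.

Labor force = 163.66 + 11.53 = 175.19 million.
Numerator = 11.53 + 1.88 + 3.71 = 17.12 million.
Denominator = 175.19 + 1.88 = 177.07 million.
Broad rate = 17.12 / 177.07 = 9.67%.
Headline unemployment rate = 11.53 / 175.19 = 6.58%.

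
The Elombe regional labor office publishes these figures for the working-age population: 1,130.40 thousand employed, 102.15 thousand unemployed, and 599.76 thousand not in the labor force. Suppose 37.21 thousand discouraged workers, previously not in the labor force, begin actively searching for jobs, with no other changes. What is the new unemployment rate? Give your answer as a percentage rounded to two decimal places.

Initially, labor force = 1,130.40 + 102.15 = 1,232.55 thousand, so u = 102.15/1,232.55 = 8.29%.
After the change, unemployed and labor force both rise by 37.21 → E = 1,130.40, U = 139.36, labor force = 1,269.76 thousand.
New unemployment rate = 139.36 / 1,269.76 = 10.98%.

New unemployment rate ≈ 10.98%.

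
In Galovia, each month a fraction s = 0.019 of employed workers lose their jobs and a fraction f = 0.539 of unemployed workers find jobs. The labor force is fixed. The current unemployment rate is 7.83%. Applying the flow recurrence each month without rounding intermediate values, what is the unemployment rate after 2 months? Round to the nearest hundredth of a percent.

Unemployment rate after two months ≈ 4.27%.

With a fixed labor force, u_{t+1} = u_t + s·(1−u_t) − f·u_t = u_t·(1−s−f) + s.
Here 1−s−f = 0.442 and s = 0.019.
u_1 = 0.078300 × 0.442 + 0.019 = 0.053609.
u_2 = 0.053609 × 0.442 + 0.019 = 0.042695.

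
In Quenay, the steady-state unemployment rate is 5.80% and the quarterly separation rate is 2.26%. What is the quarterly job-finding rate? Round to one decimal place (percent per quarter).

Job-finding rate ≈ 36.7% per quarter.

From u* = s/(s+f): f = s·(1−u)/u.
f = 2.26 × (1 − 0.0580) / 0.0580 = 2.1289 / 0.0580 ≈ 36.7% per quarter.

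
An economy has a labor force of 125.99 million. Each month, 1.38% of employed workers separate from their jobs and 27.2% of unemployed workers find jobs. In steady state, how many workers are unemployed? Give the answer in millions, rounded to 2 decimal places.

About 6.08 million are unemployed in steady state.

Steady-state unemployment rate u* = s/(s+f) = 1.38/(1.38+27.2) = 0.048286.
Unemployed = u* × labor force = 0.048286 × 125.99 ≈ 6.08 million.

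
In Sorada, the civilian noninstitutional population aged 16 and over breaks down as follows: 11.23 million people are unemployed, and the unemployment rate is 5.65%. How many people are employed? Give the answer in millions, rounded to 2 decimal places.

About 187.53 million are employed.

Labor force = U / u = 11.23 / 0.0565 ≈ 198.76 million.
Employed = labor force − unemployed = 198.76 − 11.23 = 187.53 million.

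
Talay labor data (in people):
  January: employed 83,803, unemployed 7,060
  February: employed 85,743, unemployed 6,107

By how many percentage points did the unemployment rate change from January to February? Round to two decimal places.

January: labor force = 83,803 + 7,060 = 90,863; u = 7,060/90,863 = 7.77%.
February: labor force = 85,743 + 6,107 = 91,850; u = 6,107/91,850 = 6.65%.
Change = 6.65% − 7.77% = −1.12 pp.

The unemployment rate changed by −1.12 percentage points.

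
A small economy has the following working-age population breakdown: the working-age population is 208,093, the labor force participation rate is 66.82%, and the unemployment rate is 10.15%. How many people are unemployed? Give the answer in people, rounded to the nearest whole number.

About 14,113 are unemployed.

Labor force = 0.6682 × 208,093 = 139,048.
Unemployed = 0.1015 × 139,048 ≈ 14,113.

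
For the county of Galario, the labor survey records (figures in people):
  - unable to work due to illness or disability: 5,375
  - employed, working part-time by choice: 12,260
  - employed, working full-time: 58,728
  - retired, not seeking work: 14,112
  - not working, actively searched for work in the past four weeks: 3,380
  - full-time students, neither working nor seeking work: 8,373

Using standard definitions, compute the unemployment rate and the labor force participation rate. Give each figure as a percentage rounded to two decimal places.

Employed = 12,260 + 58,728 = 70,988.
Unemployed = 3,380.
Labor force = 70,988 + 3,380 = 74,368.
Not in labor force = 5,375 + 14,112 + 8,373 = 27,860 (those not working and not actively searching are outside the labor force).
Civilian working-age population = 74,368 + 27,860 = 102,228.
Unemployment rate = 3,380 / 74,368 = 4.54%.
Labor force participation rate = 74,368 / 102,228 = 72.75%.

Unemployment rate ≈ 4.54%; labor force participation rate ≈ 72.75%.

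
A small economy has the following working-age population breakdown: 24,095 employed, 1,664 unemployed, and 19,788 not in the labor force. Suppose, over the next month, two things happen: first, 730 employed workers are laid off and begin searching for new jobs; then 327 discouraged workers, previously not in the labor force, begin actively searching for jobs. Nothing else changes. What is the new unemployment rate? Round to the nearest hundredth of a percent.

Initially, labor force = 24,095 + 1,664 = 25,759, so u = 1,664/25,759 = 6.46%.
After the first change, employed falls and unemployed rises by 730; labor force unchanged → E = 23,365, U = 2,394, labor force = 25,759.
After the second change, unemployed and labor force both rise by 327 → E = 23,365, U = 2,721, labor force = 26,086.
New unemployment rate = 2,721 / 26,086 = 10.43%.

New unemployment rate ≈ 10.43%.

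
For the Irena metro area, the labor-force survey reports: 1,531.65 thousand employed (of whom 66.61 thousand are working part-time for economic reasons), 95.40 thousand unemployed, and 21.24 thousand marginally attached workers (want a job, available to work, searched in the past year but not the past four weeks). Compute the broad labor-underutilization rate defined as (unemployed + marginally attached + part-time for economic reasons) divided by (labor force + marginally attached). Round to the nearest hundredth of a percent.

Labor force = 1,531.65 + 95.40 = 1,627.05 thousand.
Numerator = 95.40 + 21.24 + 66.61 = 183.25 thousand.
Denominator = 1,627.05 + 21.24 = 1,648.29 thousand.
Broad rate = 183.25 / 1,648.29 = 11.12%.

Broad underutilization rate ≈ 11.12%.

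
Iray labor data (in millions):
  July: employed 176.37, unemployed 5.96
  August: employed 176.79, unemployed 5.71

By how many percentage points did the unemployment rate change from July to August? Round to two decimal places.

July: labor force = 176.37 + 5.96 = 182.33; u = 5.96/182.33 = 3.27%.
August: labor force = 176.79 + 5.71 = 182.50; u = 5.71/182.50 = 3.13%.
Change = 3.13% − 3.27% = −0.14 pp.

The unemployment rate changed by −0.14 percentage points.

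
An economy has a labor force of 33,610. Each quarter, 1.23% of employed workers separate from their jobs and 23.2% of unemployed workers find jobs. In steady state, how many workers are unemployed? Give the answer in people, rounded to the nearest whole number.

Steady-state unemployment rate u* = s/(s+f) = 1.23/(1.23+23.2) = 0.050348.
Unemployed = u* × labor force = 0.050348 × 33,610 ≈ 1,692.

About 1,692 are unemployed in steady state.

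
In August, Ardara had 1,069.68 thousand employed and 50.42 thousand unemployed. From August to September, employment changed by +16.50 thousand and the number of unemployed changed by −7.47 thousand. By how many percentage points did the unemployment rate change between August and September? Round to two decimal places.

August: labor force = 1,069.68 + 50.42 = 1,120.10; u = 50.42/1,120.10 = 4.50%.
September: labor force = 1,086.18 + 42.95 = 1,129.13; u = 42.95/1,129.13 = 3.80%.
Change = 3.80% − 4.50% = −0.70 pp.

The unemployment rate changed by −0.70 percentage points.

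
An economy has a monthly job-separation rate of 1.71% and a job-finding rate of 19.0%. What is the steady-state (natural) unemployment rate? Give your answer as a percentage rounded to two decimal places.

Steady-state unemployment rate ≈ 8.26%.

At steady state the flows balance: s·E = f·U, so U/(E+U) = s/(s+f).
u* = 1.71 / (1.71 + 19.0) = 1.71 / 20.71 = 8.26%.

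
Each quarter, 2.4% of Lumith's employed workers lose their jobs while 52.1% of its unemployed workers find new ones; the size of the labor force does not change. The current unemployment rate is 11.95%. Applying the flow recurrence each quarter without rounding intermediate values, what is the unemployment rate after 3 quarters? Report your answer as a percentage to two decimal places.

Unemployment rate after three quarters ≈ 5.11%.

With a fixed labor force, u_{t+1} = u_t + s·(1−u_t) − f·u_t = u_t·(1−s−f) + s.
Here 1−s−f = 0.455 and s = 0.024.
u_1 = 0.119500 × 0.455 + 0.024 = 0.078372.
u_2 = 0.078372 × 0.455 + 0.024 = 0.059659.
u_3 = 0.059659 × 0.455 + 0.024 = 0.051145.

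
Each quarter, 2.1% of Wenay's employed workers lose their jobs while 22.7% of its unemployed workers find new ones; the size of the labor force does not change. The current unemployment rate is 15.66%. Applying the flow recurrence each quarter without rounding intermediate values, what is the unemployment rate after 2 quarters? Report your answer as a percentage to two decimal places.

Unemployment rate after two quarters ≈ 12.53%.

With a fixed labor force, u_{t+1} = u_t + s·(1−u_t) − f·u_t = u_t·(1−s−f) + s.
Here 1−s−f = 0.752 and s = 0.021.
u_1 = 0.156600 × 0.752 + 0.021 = 0.138763.
u_2 = 0.138763 × 0.752 + 0.021 = 0.125350.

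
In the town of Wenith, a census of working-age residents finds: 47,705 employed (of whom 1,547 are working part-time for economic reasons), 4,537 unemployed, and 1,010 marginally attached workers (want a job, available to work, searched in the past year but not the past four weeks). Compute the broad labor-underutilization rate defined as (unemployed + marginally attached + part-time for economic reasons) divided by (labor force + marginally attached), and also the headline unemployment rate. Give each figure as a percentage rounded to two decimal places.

Broad underutilization rate ≈ 13.32%; headline unemployment rate ≈ 8.68%.

Labor force = 47,705 + 4,537 = 52,242.
Numerator = 4,537 + 1,010 + 1,547 = 7,094.
Denominator = 52,242 + 1,010 = 53,252.
Broad rate = 7,094 / 53,252 = 13.32%.
Headline unemployment rate = 4,537 / 52,242 = 8.68%.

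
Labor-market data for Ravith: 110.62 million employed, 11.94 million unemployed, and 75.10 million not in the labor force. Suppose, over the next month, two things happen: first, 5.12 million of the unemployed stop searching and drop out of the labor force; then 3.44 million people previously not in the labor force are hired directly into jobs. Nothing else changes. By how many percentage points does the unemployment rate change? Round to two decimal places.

The unemployment rate changes by −4.10 percentage points.

Initially, labor force = 110.62 + 11.94 = 122.56 million, so u = 11.94/122.56 = 9.74%.
After the first change, unemployed and labor force both fall by 5.12 → E = 110.62, U = 6.82, labor force = 117.44 million.
After the second change, employed and labor force both rise by 3.44; unemployed unchanged → E = 114.06, U = 6.82, labor force = 120.88 million.
New unemployment rate = 6.82 / 120.88 = 5.64%.
Change = 5.64% − 9.74% = −4.10 percentage points.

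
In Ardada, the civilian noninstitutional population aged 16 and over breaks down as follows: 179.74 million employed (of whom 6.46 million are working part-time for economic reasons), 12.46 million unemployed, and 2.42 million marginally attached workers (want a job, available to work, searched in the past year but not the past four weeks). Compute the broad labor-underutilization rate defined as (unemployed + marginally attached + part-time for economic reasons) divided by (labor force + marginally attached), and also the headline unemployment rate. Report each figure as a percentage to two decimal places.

Labor force = 179.74 + 12.46 = 192.20 million.
Numerator = 12.46 + 2.42 + 6.46 = 21.34 million.
Denominator = 192.20 + 2.42 = 194.62 million.
Broad rate = 21.34 / 194.62 = 10.96%.
Headline unemployment rate = 12.46 / 192.20 = 6.48%.

Broad underutilization rate ≈ 10.96%; headline unemployment rate ≈ 6.48%.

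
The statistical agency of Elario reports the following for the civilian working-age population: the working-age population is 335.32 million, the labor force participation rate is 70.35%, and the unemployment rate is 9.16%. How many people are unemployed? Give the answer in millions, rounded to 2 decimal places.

Labor force = 0.7035 × 335.32 = 235.90 million.
Unemployed = 0.0916 × 235.90 ≈ 21.61 million.

About 21.61 million are unemployed.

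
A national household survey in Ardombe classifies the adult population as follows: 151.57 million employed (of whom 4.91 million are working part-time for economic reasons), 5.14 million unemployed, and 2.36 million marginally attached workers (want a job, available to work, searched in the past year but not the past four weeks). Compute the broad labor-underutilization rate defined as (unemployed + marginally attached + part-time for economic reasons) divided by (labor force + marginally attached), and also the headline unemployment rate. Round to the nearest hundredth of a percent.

Labor force = 151.57 + 5.14 = 156.71 million.
Numerator = 5.14 + 2.36 + 4.91 = 12.41 million.
Denominator = 156.71 + 2.36 = 159.07 million.
Broad rate = 12.41 / 159.07 = 7.80%.
Headline unemployment rate = 5.14 / 156.71 = 3.28%.

Broad underutilization rate ≈ 7.80%; headline unemployment rate ≈ 3.28%.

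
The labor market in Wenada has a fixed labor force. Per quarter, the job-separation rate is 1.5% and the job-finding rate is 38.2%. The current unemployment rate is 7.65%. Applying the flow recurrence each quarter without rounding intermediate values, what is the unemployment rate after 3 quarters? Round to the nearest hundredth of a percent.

With a fixed labor force, u_{t+1} = u_t + s·(1−u_t) − f·u_t = u_t·(1−s−f) + s.
Here 1−s−f = 0.603 and s = 0.015.
u_1 = 0.076500 × 0.603 + 0.015 = 0.061129.
u_2 = 0.061129 × 0.603 + 0.015 = 0.051861.
u_3 = 0.051861 × 0.603 + 0.015 = 0.046272.

Unemployment rate after three quarters ≈ 4.63%.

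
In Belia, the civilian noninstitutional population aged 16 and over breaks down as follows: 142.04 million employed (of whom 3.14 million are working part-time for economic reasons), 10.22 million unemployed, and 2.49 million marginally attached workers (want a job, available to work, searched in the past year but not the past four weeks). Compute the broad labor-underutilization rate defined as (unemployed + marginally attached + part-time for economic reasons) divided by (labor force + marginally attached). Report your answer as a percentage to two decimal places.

Labor force = 142.04 + 10.22 = 152.26 million.
Numerator = 10.22 + 2.49 + 3.14 = 15.85 million.
Denominator = 152.26 + 2.49 = 154.75 million.
Broad rate = 15.85 / 154.75 = 10.24%.

Broad underutilization rate ≈ 10.24%.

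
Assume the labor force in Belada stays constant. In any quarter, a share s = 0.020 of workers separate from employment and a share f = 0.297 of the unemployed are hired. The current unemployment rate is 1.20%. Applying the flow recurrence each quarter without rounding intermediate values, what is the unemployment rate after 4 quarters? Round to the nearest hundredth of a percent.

With a fixed labor force, u_{t+1} = u_t + s·(1−u_t) − f·u_t = u_t·(1−s−f) + s.
Here 1−s−f = 0.683 and s = 0.020.
u_1 = 0.012000 × 0.683 + 0.020 = 0.028196.
u_2 = 0.028196 × 0.683 + 0.020 = 0.039258.
u_3 = 0.039258 × 0.683 + 0.020 = 0.046813.
u_4 = 0.046813 × 0.683 + 0.020 = 0.051973.

Unemployment rate after four quarters ≈ 5.20%.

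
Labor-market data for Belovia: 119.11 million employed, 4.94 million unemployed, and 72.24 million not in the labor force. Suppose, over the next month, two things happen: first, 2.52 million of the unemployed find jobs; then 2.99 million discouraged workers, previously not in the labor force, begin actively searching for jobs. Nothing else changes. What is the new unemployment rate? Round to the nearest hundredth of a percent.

Initially, labor force = 119.11 + 4.94 = 124.05 million, so u = 4.94/124.05 = 3.98%.
After the first change, unemployed falls and employed rises by 2.52; labor force unchanged → E = 121.63, U = 2.42, labor force = 124.05 million.
After the second change, unemployed and labor force both rise by 2.99 → E = 121.63, U = 5.41, labor force = 127.04 million.
New unemployment rate = 5.41 / 127.04 = 4.26%.

New unemployment rate ≈ 4.26%.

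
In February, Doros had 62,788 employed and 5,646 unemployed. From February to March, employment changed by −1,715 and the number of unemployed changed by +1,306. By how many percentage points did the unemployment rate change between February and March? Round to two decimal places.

The unemployment rate changed by +1.97 percentage points.

February: labor force = 62,788 + 5,646 = 68,434; u = 5,646/68,434 = 8.25%.
March: labor force = 61,073 + 6,952 = 68,025; u = 6,952/68,025 = 10.22%.
Change = 10.22% − 8.25% = +1.97 pp.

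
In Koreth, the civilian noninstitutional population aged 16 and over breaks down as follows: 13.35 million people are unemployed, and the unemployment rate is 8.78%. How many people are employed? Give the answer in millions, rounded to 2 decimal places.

About 138.70 million are employed.

Labor force = U / u = 13.35 / 0.0878 ≈ 152.05 million.
Employed = labor force − unemployed = 152.05 − 13.35 = 138.70 million.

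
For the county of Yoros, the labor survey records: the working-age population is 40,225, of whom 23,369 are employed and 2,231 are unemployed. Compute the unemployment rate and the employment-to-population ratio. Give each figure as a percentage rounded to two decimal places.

Unemployment rate ≈ 8.71%; employment-population ratio ≈ 58.10%.

Labor force = employed + unemployed = 23,369 + 2,231 = 25,600.
Unemployment rate = 2,231 / 25,600 = 8.71%.
Employment-population ratio = 23,369 / 40,225 = 58.10%.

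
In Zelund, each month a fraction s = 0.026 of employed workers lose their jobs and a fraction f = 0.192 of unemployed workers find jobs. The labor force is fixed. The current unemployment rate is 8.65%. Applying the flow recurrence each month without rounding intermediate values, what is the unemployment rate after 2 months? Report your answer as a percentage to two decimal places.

Unemployment rate after two months ≈ 9.92%.

With a fixed labor force, u_{t+1} = u_t + s·(1−u_t) − f·u_t = u_t·(1−s−f) + s.
Here 1−s−f = 0.782 and s = 0.026.
u_1 = 0.086500 × 0.782 + 0.026 = 0.093643.
u_2 = 0.093643 × 0.782 + 0.026 = 0.099229.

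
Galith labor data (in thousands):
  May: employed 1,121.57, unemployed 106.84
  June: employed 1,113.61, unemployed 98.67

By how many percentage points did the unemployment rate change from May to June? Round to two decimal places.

May: labor force = 1,121.57 + 106.84 = 1,228.41; u = 106.84/1,228.41 = 8.70%.
June: labor force = 1,113.61 + 98.67 = 1,212.28; u = 98.67/1,212.28 = 8.14%.
Change = 8.14% − 8.70% = −0.56 pp.

The unemployment rate changed by −0.56 percentage points.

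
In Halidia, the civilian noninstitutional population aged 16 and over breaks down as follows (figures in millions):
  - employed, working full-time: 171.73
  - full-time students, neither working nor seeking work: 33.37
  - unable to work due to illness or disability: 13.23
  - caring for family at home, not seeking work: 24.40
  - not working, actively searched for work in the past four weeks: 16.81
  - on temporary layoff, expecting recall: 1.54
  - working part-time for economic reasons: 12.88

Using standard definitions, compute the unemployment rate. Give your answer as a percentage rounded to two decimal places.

Unemployment rate ≈ 9.04%.

Employed = 171.73 + 12.88 = 184.61 million (anyone who worked, including part-time for economic reasons, counts as employed).
Unemployed = 16.81 + 1.54 = 18.35 million (jobless and actively searching, or on temporary layoff).
Labor force = 184.61 + 18.35 = 202.96 million.
Unemployment rate = 18.35 / 202.96 = 9.04%.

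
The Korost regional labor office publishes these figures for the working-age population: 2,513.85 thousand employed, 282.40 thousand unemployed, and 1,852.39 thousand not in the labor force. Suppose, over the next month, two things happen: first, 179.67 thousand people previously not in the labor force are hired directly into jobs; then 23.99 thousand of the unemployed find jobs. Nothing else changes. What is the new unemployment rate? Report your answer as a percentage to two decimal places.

New unemployment rate ≈ 8.68%.

Initially, labor force = 2,513.85 + 282.40 = 2,796.25 thousand, so u = 282.40/2,796.25 = 10.10%.
After the first change, employed and labor force both rise by 179.67; unemployed unchanged → E = 2,693.52, U = 282.40, labor force = 2,975.92 thousand.
After the second change, unemployed falls and employed rises by 23.99; labor force unchanged → E = 2,717.51, U = 258.41, labor force = 2,975.92 thousand.
New unemployment rate = 258.41 / 2,975.92 = 8.68%.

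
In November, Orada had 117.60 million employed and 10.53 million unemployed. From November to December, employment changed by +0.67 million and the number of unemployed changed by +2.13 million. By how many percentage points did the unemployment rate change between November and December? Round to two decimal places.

The unemployment rate changed by +1.45 percentage points.

November: labor force = 117.60 + 10.53 = 128.13; u = 10.53/128.13 = 8.22%.
December: labor force = 118.27 + 12.66 = 130.93; u = 12.66/130.93 = 9.67%.
Change = 9.67% − 8.22% = +1.45 pp.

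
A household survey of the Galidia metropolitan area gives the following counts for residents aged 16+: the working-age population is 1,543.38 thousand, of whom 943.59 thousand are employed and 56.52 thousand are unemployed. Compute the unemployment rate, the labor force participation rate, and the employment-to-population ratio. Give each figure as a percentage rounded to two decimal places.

Unemployment rate ≈ 5.65%; labor force participation rate ≈ 64.80%; employment-population ratio ≈ 61.14%.

Labor force = employed + unemployed = 943.59 + 56.52 = 1,000.11 thousand.
Unemployment rate = 56.52 / 1,000.11 = 5.65%.
Labor force participation rate = 1,000.11 / 1,543.38 = 64.80%.
Employment-population ratio = 943.59 / 1,543.38 = 61.14%.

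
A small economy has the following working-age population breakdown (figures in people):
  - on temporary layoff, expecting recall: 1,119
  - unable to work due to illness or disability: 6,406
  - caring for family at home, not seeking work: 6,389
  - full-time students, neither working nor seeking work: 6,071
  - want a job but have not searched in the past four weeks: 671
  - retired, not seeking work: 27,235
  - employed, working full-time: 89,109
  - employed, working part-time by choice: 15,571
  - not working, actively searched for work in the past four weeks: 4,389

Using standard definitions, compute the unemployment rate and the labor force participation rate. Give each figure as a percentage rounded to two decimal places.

Unemployment rate ≈ 5.00%; labor force participation rate ≈ 70.20%.

Employed = 89,109 + 15,571 = 104,680.
Unemployed = 1,119 + 4,389 = 5,508 (jobless and actively searching, or on temporary layoff).
Labor force = 104,680 + 5,508 = 110,188.
Not in labor force = 6,406 + 6,389 + 6,071 + 671 + 27,235 = 46,772 (those not working and not actively searching are outside the labor force — including those who want a job but have given up searching).
Civilian working-age population = 110,188 + 46,772 = 156,960.
Unemployment rate = 5,508 / 110,188 = 5.00%.
Labor force participation rate = 110,188 / 156,960 = 70.20%.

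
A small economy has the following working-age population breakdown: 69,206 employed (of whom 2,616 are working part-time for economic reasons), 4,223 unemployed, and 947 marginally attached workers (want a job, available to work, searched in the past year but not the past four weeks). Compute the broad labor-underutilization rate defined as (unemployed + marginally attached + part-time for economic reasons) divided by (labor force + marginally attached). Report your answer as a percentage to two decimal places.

Broad underutilization rate ≈ 10.47%.

Labor force = 69,206 + 4,223 = 73,429.
Numerator = 4,223 + 947 + 2,616 = 7,786.
Denominator = 73,429 + 947 = 74,376.
Broad rate = 7,786 / 74,376 = 10.47%.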